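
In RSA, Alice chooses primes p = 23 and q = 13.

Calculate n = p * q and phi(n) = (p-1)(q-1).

Step 1: n = p * q = 23 * 13 = 299.
Step 2: phi(n) = (p-1)(q-1) = 22 * 12 = 264.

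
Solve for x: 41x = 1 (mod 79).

Step 1: We need x such that 41 * x = 1 (mod 79).
Step 2: Using the extended Euclidean algorithm or trial:
  41 * 27 = 1107 = 14 * 79 + 1.
Step 3: Since 1107 mod 79 = 1, the inverse is x = 27.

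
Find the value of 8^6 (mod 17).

Step 1: Compute 8^6 mod 17 step by step, reducing modulo 17 at each step.
  8^1 mod 17 = 8
  8^2 mod 17 = (8 * 8) mod 17 = 13
  8^3 mod 17 = (13 * 8) mod 17 = 2
  8^4 mod 17 = (2 * 8) mod 17 = 16
  8^5 mod 17 = (16 * 8) mod 17 = 9
  8^6 mod 17 = (9 * 8) mod 17 = 4
Step 2: Result = 4.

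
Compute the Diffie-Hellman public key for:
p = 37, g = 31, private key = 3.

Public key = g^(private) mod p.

Step 1: A = g^a mod p = 31^3 mod 37.
  31^1 mod 37 = 31
  31^2 mod 37 = (31 * 31) mod 37 = 36
  31^3 mod 37 = (36 * 31) mod 37 = 6
Result: A = 6.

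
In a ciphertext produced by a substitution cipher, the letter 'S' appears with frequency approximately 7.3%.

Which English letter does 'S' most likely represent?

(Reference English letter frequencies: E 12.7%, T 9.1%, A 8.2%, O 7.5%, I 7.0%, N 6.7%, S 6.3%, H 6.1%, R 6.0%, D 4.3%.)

Step 1: The observed frequency is 7.3%.
Step 2: Compare with English frequencies:
  E: 12.7% (difference: 5.4%)
  T: 9.1% (difference: 1.8%)
  A: 8.2% (difference: 0.9%)
  O: 7.5% (difference: 0.2%) <-- closest
  I: 7.0% (difference: 0.3%)
  N: 6.7% (difference: 0.6%)
  S: 6.3% (difference: 1.0%)
  H: 6.1% (difference: 1.2%)
  R: 6.0% (difference: 1.3%)
  D: 4.3% (difference: 3.0%)
Step 3: 'S' most likely represents 'O' (frequency 7.5%).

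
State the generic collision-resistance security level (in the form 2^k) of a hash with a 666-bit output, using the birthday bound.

Step 1: The birthday paradox gives collision probability ~50% after sqrt(2^n) = 2^(n/2) hashes.
Step 2: For 666-bit output: 2^(666/2) = 2^333.
Step 3: Approximately 2^333 hash computations needed.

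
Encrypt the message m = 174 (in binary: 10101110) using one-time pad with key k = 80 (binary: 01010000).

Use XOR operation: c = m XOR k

Step 1: Write out the XOR operation bit by bit:
  Message: 10101110
  Key:     01010000
  XOR:     11111110
Step 2: Convert to decimal: 11111110 = 254.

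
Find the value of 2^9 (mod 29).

Step 1: Compute 2^9 mod 29 step by step, reducing modulo 29 at each step.
  2^1 mod 29 = 2
  2^2 mod 29 = (2 * 2) mod 29 = 4
  2^3 mod 29 = (4 * 2) mod 29 = 8
  2^4 mod 29 = (8 * 2) mod 29 = 16
  2^5 mod 29 = (16 * 2) mod 29 = 3
  2^6 mod 29 = (3 * 2) mod 29 = 6
  2^7 mod 29 = (6 * 2) mod 29 = 12
  2^8 mod 29 = (12 * 2) mod 29 = 24
  2^9 mod 29 = (24 * 2) mod 29 = 19
Step 2: Result = 19.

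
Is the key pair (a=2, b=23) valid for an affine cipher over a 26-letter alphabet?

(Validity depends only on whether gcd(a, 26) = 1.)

Step 1: Compute gcd(2, 26).
Step 2: gcd(2, 26) = 2.
Since gcd = 2 != 1, 2 shares a common factor with 26, so it cannot be used.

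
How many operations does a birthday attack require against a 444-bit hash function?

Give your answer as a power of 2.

Step 1: The birthday paradox gives collision probability ~50% after sqrt(2^n) = 2^(n/2) hashes.
Step 2: For 444-bit output: 2^(444/2) = 2^222.
Step 3: Approximately 2^222 hash computations needed.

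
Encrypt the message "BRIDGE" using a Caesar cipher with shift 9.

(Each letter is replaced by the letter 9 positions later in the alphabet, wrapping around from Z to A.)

Step 1: For each letter, shift forward by 9 positions (mod 26).
  B (position 1) -> position (1+9) mod 26 = 10 -> K
  R (position 17) -> position (17+9) mod 26 = 0 -> A
  I (position 8) -> position (8+9) mod 26 = 17 -> R
  D (position 3) -> position (3+9) mod 26 = 12 -> M
  G (position 6) -> position (6+9) mod 26 = 15 -> P
  E (position 4) -> position (4+9) mod 26 = 13 -> N
Result: KARMPN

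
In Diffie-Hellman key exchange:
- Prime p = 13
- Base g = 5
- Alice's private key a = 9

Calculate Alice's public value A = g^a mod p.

Step 1: A = g^a mod p = 5^9 mod 13.
  5^1 mod 13 = 5
  5^2 mod 13 = (5 * 5) mod 13 = 12
  5^3 mod 13 = (12 * 5) mod 13 = 8
  5^4 mod 13 = (8 * 5) mod 13 = 1
  5^5 mod 13 = (1 * 5) mod 13 = 5
  5^6 mod 13 = (5 * 5) mod 13 = 12
  5^7 mod 13 = (12 * 5) mod 13 = 8
  5^8 mod 13 = (8 * 5) mod 13 = 1
  5^9 mod 13 = (1 * 5) mod 13 = 5
Result: A = 5.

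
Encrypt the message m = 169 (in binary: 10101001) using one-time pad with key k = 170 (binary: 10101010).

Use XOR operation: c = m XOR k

Step 1: Write out the XOR operation bit by bit:
  Message: 10101001
  Key:     10101010
  XOR:     00000011
Step 2: Convert to decimal: 00000011 = 3.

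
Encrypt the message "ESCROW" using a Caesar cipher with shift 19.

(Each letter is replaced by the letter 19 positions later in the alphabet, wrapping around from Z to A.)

Step 1: For each letter, shift forward by 19 positions (mod 26).
  E (position 4) -> position (4+19) mod 26 = 23 -> X
  S (position 18) -> position (18+19) mod 26 = 11 -> L
  C (position 2) -> position (2+19) mod 26 = 21 -> V
  R (position 17) -> position (17+19) mod 26 = 10 -> K
  O (position 14) -> position (14+19) mod 26 = 7 -> H
  W (position 22) -> position (22+19) mod 26 = 15 -> P
Result: XLVKHP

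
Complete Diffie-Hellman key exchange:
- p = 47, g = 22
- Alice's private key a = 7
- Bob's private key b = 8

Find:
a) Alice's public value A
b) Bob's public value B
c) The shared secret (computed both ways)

Step 1: A = g^a mod p = 22^7 mod 47 = 20.
Step 2: B = g^b mod p = 22^8 mod 47 = 17.
Step 3: Alice computes s = B^a mod p = 17^7 mod 47 = 3.
Step 4: Bob computes s = A^b mod p = 20^8 mod 47 = 3.
Both sides agree: shared secret = 3.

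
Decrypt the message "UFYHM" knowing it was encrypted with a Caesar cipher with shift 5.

Step 1: Reverse the shift by subtracting 5 from each letter position.
  U (position 20) -> position (20-5) mod 26 = 15 -> P
  F (position 5) -> position (5-5) mod 26 = 0 -> A
  Y (position 24) -> position (24-5) mod 26 = 19 -> T
  H (position 7) -> position (7-5) mod 26 = 2 -> C
  M (position 12) -> position (12-5) mod 26 = 7 -> H
Decrypted message: PATCH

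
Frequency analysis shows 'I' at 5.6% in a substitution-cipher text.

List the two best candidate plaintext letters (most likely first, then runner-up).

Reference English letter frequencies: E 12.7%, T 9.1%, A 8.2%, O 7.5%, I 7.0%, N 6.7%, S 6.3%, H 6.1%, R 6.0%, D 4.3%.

Step 1: Observed frequency of 'I' is 5.6%.
Step 2: Compute distances to each reference frequency and sort:
  R (6.0%): difference = 0.4% <-- BEST
  H (6.1%): difference = 0.5% <-- RUNNER-UP
  S (6.3%): difference = 0.7%
  N (6.7%): difference = 1.1%
  D (4.3%): difference = 1.3%
Step 3: Most likely is 'R' (6.0%, diff 0.4%); second most likely is 'H' (6.1%, diff 0.5%).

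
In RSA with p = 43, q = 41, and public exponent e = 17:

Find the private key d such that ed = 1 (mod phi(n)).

Step 1: n = 43 * 41 = 1763.
Step 2: phi(n) = 42 * 40 = 1680.
Step 3: Find d such that 17 * d = 1 (mod 1680).
Step 4: d = 17^(-1) mod 1680 = 593.
Verification: 17 * 593 = 10081 = 6 * 1680 + 1.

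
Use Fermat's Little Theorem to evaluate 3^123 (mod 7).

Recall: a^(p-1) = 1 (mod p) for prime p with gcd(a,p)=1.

Step 1: Since 7 is prime, by Fermat's Little Theorem: 3^6 = 1 (mod 7).
Step 2: Reduce exponent: 123 mod 6 = 3.
Step 3: So 3^123 = 3^3 (mod 7).
Step 4: 3^3 mod 7 = 6.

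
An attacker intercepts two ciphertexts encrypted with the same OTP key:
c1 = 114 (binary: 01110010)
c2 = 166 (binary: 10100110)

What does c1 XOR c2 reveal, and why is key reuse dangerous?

Step 1: c1 XOR c2 = (m1 XOR k) XOR (m2 XOR k).
Step 2: By XOR associativity/commutativity: = m1 XOR m2 XOR k XOR k = m1 XOR m2.
Step 3: 01110010 XOR 10100110 = 11010100 = 212.
Step 4: The key cancels out! An attacker learns m1 XOR m2 = 212, revealing the relationship between plaintexts.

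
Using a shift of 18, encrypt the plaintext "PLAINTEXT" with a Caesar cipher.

Step 1: For each letter, shift forward by 18 positions (mod 26).
  P (position 15) -> position (15+18) mod 26 = 7 -> H
  L (position 11) -> position (11+18) mod 26 = 3 -> D
  A (position 0) -> position (0+18) mod 26 = 18 -> S
  I (position 8) -> position (8+18) mod 26 = 0 -> A
  N (position 13) -> position (13+18) mod 26 = 5 -> F
  T (position 19) -> position (19+18) mod 26 = 11 -> L
  E (position 4) -> position (4+18) mod 26 = 22 -> W
  X (position 23) -> position (23+18) mod 26 = 15 -> P
  T (position 19) -> position (19+18) mod 26 = 11 -> L
Result: HDSAFLWPL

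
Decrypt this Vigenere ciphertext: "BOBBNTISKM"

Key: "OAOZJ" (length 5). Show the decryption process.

Step 1: Key 'OAOZJ' has length 5. Extended key: OAOZJOAOZJ
Step 2: Decrypt each position:
  B(1) - O(14) = 13 = N
  O(14) - A(0) = 14 = O
  B(1) - O(14) = 13 = N
  B(1) - Z(25) = 2 = C
  N(13) - J(9) = 4 = E
  T(19) - O(14) = 5 = F
  I(8) - A(0) = 8 = I
  S(18) - O(14) = 4 = E
  K(10) - Z(25) = 11 = L
  M(12) - J(9) = 3 = D
Plaintext: NONCEFIELD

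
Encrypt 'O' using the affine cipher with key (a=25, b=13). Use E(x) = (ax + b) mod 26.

Step 1: Convert 'O' to number: x = 14.
Step 2: E(14) = (25 * 14 + 13) mod 26 = 363 mod 26 = 25.
Step 3: Convert 25 back to letter: Z.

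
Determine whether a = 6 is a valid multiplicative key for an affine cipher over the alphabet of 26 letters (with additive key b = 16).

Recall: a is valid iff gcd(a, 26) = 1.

Step 1: Compute gcd(6, 26).
Step 2: gcd(6, 26) = 2.
Since gcd = 2 != 1, 6 shares a common factor with 26, so it cannot be used.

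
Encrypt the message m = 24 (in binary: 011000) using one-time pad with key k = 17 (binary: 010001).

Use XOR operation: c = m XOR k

Step 1: Write out the XOR operation bit by bit:
  Message: 011000
  Key:     010001
  XOR:     001001
Step 2: Convert to decimal: 001001 = 9.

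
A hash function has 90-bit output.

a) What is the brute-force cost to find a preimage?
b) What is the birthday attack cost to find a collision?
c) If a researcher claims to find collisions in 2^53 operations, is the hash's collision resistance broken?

Step 1: Preimage resistance requires brute-force of 2^90 operations.
Step 2: Collision resistance (birthday bound) = 2^(90/2) = 2^45.
Step 3: The claimed attack costs 2^53 operations.
Step 4: Since 2^53 >= 2^45, the claimed attack is no faster than the generic birthday attack, so this does not break collision resistance.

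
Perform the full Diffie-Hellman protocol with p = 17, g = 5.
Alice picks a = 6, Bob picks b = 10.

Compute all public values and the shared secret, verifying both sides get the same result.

Step 1: A = g^a mod p = 5^6 mod 17 = 2.
Step 2: B = g^b mod p = 5^10 mod 17 = 9.
Step 3: Alice computes s = B^a mod p = 9^6 mod 17 = 4.
Step 4: Bob computes s = A^b mod p = 2^10 mod 17 = 4.
Both sides agree: shared secret = 4.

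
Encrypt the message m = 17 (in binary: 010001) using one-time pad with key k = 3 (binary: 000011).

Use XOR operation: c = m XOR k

Step 1: Write out the XOR operation bit by bit:
  Message: 010001
  Key:     000011
  XOR:     010010
Step 2: Convert to decimal: 010010 = 18.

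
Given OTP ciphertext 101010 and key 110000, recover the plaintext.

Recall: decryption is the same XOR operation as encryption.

Step 1: XOR ciphertext with key:
  Ciphertext: 101010
  Key:        110000
  XOR:        011010
Step 2: Plaintext = 011010 = 26 in decimal.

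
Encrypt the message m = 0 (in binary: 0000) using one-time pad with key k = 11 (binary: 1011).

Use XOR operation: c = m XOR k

Step 1: Write out the XOR operation bit by bit:
  Message: 0000
  Key:     1011
  XOR:     1011
Step 2: Convert to decimal: 1011 = 11.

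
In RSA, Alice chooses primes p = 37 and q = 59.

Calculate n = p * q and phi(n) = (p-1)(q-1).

Step 1: n = p * q = 37 * 59 = 2183.
Step 2: phi(n) = (p-1)(q-1) = 36 * 58 = 2088.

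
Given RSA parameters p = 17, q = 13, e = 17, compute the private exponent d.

Step 1: n = 17 * 13 = 221.
Step 2: phi(n) = 16 * 12 = 192.
Step 3: Find d such that 17 * d = 1 (mod 192).
Step 4: d = 17^(-1) mod 192 = 113.
Verification: 17 * 113 = 1921 = 10 * 192 + 1.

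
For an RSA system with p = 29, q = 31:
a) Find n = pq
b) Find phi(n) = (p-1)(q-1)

Step 1: n = p * q = 29 * 31 = 899.
Step 2: phi(n) = (p-1)(q-1) = 28 * 30 = 840.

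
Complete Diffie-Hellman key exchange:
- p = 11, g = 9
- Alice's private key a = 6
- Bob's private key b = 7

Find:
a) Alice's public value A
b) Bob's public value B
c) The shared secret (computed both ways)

Step 1: A = g^a mod p = 9^6 mod 11 = 9.
Step 2: B = g^b mod p = 9^7 mod 11 = 4.
Step 3: Alice computes s = B^a mod p = 4^6 mod 11 = 4.
Step 4: Bob computes s = A^b mod p = 9^7 mod 11 = 4.
Both sides agree: shared secret = 4.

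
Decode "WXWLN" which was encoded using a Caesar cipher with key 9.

Step 1: Reverse the shift by subtracting 9 from each letter position.
  W (position 22) -> position (22-9) mod 26 = 13 -> N
  X (position 23) -> position (23-9) mod 26 = 14 -> O
  W (position 22) -> position (22-9) mod 26 = 13 -> N
  L (position 11) -> position (11-9) mod 26 = 2 -> C
  N (position 13) -> position (13-9) mod 26 = 4 -> E
Decrypted message: NONCE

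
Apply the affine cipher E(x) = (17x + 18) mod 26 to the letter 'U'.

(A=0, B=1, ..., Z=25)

Step 1: Convert 'U' to number: x = 20.
Step 2: E(20) = (17 * 20 + 18) mod 26 = 358 mod 26 = 20.
Step 3: Convert 20 back to letter: U.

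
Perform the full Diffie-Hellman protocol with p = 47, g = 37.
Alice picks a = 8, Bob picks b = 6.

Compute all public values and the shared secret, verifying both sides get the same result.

Step 1: A = g^a mod p = 37^8 mod 47 = 27.
Step 2: B = g^b mod p = 37^6 mod 47 = 28.
Step 3: Alice computes s = B^a mod p = 28^8 mod 47 = 6.
Step 4: Bob computes s = A^b mod p = 27^6 mod 47 = 6.
Both sides agree: shared secret = 6.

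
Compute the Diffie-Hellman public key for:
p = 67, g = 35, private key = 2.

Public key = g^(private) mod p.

Step 1: A = g^a mod p = 35^2 mod 67.
  35^1 mod 67 = 35
  35^2 mod 67 = (35 * 35) mod 67 = 19
Result: A = 19.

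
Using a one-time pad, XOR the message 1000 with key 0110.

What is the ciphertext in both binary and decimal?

Step 1: Write out the XOR operation bit by bit:
  Message: 1000
  Key:     0110
  XOR:     1110
Step 2: Convert to decimal: 1110 = 14.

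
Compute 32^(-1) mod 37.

Step 1: We need x such that 32 * x = 1 (mod 37).
Step 2: Using the extended Euclidean algorithm or trial:
  32 * 22 = 704 = 19 * 37 + 1.
Step 3: Since 704 mod 37 = 1, the inverse is x = 22.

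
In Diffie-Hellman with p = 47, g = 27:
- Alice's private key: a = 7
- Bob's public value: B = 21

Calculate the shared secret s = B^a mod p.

Step 1: s = B^a mod p = 21^7 mod 47.
  21^1 mod 47 = 21
  21^2 mod 47 = (21 * 21) mod 47 = 18
  21^3 mod 47 = (18 * 21) mod 47 = 2
  21^4 mod 47 = (2 * 21) mod 47 = 42
  21^5 mod 47 = (42 * 21) mod 47 = 36
  21^6 mod 47 = (36 * 21) mod 47 = 4
  21^7 mod 47 = (4 * 21) mod 47 = 37
Result: shared secret = 37.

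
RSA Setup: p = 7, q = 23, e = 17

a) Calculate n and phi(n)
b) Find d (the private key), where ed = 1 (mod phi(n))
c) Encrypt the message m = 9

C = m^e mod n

Step 1: n = 7 * 23 = 161.
Step 2: phi(n) = (7-1)(23-1) = 6 * 22 = 132.
Step 3: Find d = 17^(-1) mod 132 = 101.
  Verify: 17 * 101 = 1717 = 1 (mod 132).
Step 4: C = 9^17 mod 161 = 95.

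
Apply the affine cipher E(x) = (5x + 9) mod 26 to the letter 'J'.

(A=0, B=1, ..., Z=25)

Step 1: Convert 'J' to number: x = 9.
Step 2: E(9) = (5 * 9 + 9) mod 26 = 54 mod 26 = 2.
Step 3: Convert 2 back to letter: C.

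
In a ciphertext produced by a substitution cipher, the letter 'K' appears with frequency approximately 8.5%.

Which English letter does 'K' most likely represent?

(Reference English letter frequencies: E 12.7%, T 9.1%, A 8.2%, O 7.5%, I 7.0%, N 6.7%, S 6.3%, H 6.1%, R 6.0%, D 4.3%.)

Step 1: The observed frequency is 8.5%.
Step 2: Compare with English frequencies:
  E: 12.7% (difference: 4.2%)
  T: 9.1% (difference: 0.6%)
  A: 8.2% (difference: 0.3%) <-- closest
  O: 7.5% (difference: 1.0%)
  I: 7.0% (difference: 1.5%)
  N: 6.7% (difference: 1.8%)
  S: 6.3% (difference: 2.2%)
  H: 6.1% (difference: 2.4%)
  R: 6.0% (difference: 2.5%)
  D: 4.3% (difference: 4.2%)
Step 3: 'K' most likely represents 'A' (frequency 8.2%).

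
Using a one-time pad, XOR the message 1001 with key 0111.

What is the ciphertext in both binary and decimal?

Step 1: Write out the XOR operation bit by bit:
  Message: 1001
  Key:     0111
  XOR:     1110
Step 2: Convert to decimal: 1110 = 14.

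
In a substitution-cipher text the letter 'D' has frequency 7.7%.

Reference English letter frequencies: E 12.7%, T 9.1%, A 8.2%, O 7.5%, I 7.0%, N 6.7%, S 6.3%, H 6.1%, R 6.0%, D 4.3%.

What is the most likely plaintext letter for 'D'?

Step 1: The observed frequency is 7.7%.
Step 2: Compare with English frequencies:
  E: 12.7% (difference: 5.0%)
  T: 9.1% (difference: 1.4%)
  A: 8.2% (difference: 0.5%)
  O: 7.5% (difference: 0.2%) <-- closest
  I: 7.0% (difference: 0.7%)
  N: 6.7% (difference: 1.0%)
  S: 6.3% (difference: 1.4%)
  H: 6.1% (difference: 1.6%)
  R: 6.0% (difference: 1.7%)
  D: 4.3% (difference: 3.4%)
Step 3: 'D' most likely represents 'O' (frequency 7.5%).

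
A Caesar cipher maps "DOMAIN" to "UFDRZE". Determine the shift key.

Step 1: Compare first letters: D (position 3) -> U (position 20).
Step 2: Shift = (20 - 3) mod 26 = 17.
The shift value is 17.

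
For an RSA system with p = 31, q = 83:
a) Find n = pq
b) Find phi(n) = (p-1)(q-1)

Step 1: n = p * q = 31 * 83 = 2573.
Step 2: phi(n) = (p-1)(q-1) = 30 * 82 = 2460.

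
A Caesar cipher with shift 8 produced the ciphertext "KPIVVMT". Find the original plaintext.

Step 1: Reverse the shift by subtracting 8 from each letter position.
  K (position 10) -> position (10-8) mod 26 = 2 -> C
  P (position 15) -> position (15-8) mod 26 = 7 -> H
  I (position 8) -> position (8-8) mod 26 = 0 -> A
  V (position 21) -> position (21-8) mod 26 = 13 -> N
  V (position 21) -> position (21-8) mod 26 = 13 -> N
  M (position 12) -> position (12-8) mod 26 = 4 -> E
  T (position 19) -> position (19-8) mod 26 = 11 -> L
Decrypted message: CHANNEL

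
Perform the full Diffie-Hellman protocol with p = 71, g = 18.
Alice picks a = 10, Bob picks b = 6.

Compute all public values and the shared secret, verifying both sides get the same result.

Step 1: A = g^a mod p = 18^10 mod 71 = 37.
Step 2: B = g^b mod p = 18^6 mod 71 = 29.
Step 3: Alice computes s = B^a mod p = 29^10 mod 71 = 48.
Step 4: Bob computes s = A^b mod p = 37^6 mod 71 = 48.
Both sides agree: shared secret = 48.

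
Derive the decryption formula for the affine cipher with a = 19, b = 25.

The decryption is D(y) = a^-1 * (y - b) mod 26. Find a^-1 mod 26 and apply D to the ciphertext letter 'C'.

Step 1: Find a^-1, the modular inverse of 19 mod 26.
Step 2: We need 19 * a^-1 = 1 (mod 26).
Step 3: 19 * 11 = 209 = 8 * 26 + 1, so a^-1 = 11.
Step 4: D(y) = 11(y - 25) mod 26.
Step 5: Apply to 'C' (y = 2): D(2) = 11 * (2 - 25) mod 26 = 11 * -23 mod 26 = 7 -> 'H'.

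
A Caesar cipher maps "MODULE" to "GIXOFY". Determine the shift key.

Step 1: Compare first letters: M (position 12) -> G (position 6).
Step 2: Shift = (6 - 12) mod 26 = 20.
The shift value is 20.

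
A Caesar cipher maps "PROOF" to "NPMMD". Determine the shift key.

Step 1: Compare first letters: P (position 15) -> N (position 13).
Step 2: Shift = (13 - 15) mod 26 = 24.
The shift value is 24.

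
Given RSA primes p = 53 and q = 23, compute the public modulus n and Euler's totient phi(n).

Step 1: n = p * q = 53 * 23 = 1219.
Step 2: phi(n) = (p-1)(q-1) = 52 * 22 = 1144.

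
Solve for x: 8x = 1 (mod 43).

Step 1: We need x such that 8 * x = 1 (mod 43).
Step 2: Using the extended Euclidean algorithm or trial:
  8 * 27 = 216 = 5 * 43 + 1.
Step 3: Since 216 mod 43 = 1, the inverse is x = 27.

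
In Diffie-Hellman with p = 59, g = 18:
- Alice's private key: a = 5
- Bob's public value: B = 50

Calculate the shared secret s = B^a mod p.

Step 1: s = B^a mod p = 50^5 mod 59.
  50^1 mod 59 = 50
  50^2 mod 59 = (50 * 50) mod 59 = 22
  50^3 mod 59 = (22 * 50) mod 59 = 38
  50^4 mod 59 = (38 * 50) mod 59 = 12
  50^5 mod 59 = (12 * 50) mod 59 = 10
Result: shared secret = 10.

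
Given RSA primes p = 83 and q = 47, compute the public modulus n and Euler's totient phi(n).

Step 1: n = p * q = 83 * 47 = 3901.
Step 2: phi(n) = (p-1)(q-1) = 82 * 46 = 3772.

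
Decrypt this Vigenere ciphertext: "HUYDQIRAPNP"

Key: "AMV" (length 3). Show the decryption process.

Step 1: Key 'AMV' has length 3. Extended key: AMVAMVAMVAM
Step 2: Decrypt each position:
  H(7) - A(0) = 7 = H
  U(20) - M(12) = 8 = I
  Y(24) - V(21) = 3 = D
  D(3) - A(0) = 3 = D
  Q(16) - M(12) = 4 = E
  I(8) - V(21) = 13 = N
  R(17) - A(0) = 17 = R
  A(0) - M(12) = 14 = O
  P(15) - V(21) = 20 = U
  N(13) - A(0) = 13 = N
  P(15) - M(12) = 3 = D
Plaintext: HIDDENROUND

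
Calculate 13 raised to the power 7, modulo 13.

Step 1: Compute 13^7 mod 13 step by step, reducing modulo 13 at each step.
  13^1 mod 13 = 0
  13^2 mod 13 = (0 * 13) mod 13 = 0
  13^3 mod 13 = (0 * 13) mod 13 = 0
  13^4 mod 13 = (0 * 13) mod 13 = 0
  13^5 mod 13 = (0 * 13) mod 13 = 0
  13^6 mod 13 = (0 * 13) mod 13 = 0
  13^7 mod 13 = (0 * 13) mod 13 = 0
Step 2: Result = 0.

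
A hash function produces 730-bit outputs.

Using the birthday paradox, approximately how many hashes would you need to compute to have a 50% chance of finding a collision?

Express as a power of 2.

Step 1: The birthday paradox gives collision probability ~50% after sqrt(2^n) = 2^(n/2) hashes.
Step 2: For 730-bit output: 2^(730/2) = 2^365.
Step 3: Approximately 2^365 hash computations needed.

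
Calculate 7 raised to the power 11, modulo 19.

Step 1: Compute 7^11 mod 19 step by step, reducing modulo 19 at each step.
  7^1 mod 19 = 7
  7^2 mod 19 = (7 * 7) mod 19 = 11
  7^3 mod 19 = (11 * 7) mod 19 = 1
  7^4 mod 19 = (1 * 7) mod 19 = 7
  7^5 mod 19 = (7 * 7) mod 19 = 11
  7^6 mod 19 = (11 * 7) mod 19 = 1
  7^7 mod 19 = (1 * 7) mod 19 = 7
  7^8 mod 19 = (7 * 7) mod 19 = 11
  7^9 mod 19 = (11 * 7) mod 19 = 1
  7^10 mod 19 = (1 * 7) mod 19 = 7
  7^11 mod 19 = (7 * 7) mod 19 = 11
Step 2: Result = 11.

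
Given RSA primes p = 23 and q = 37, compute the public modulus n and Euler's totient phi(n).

Step 1: n = p * q = 23 * 37 = 851.
Step 2: phi(n) = (p-1)(q-1) = 22 * 36 = 792.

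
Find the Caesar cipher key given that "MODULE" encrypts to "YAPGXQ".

Step 1: Compare first letters: M (position 12) -> Y (position 24).
Step 2: Shift = (24 - 12) mod 26 = 12.
The shift value is 12.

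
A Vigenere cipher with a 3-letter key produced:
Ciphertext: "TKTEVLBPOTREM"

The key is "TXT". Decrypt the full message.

Step 1: Key 'TXT' has length 3. Extended key: TXTTXTTXTTXTT
Step 2: Decrypt each position:
  T(19) - T(19) = 0 = A
  K(10) - X(23) = 13 = N
  T(19) - T(19) = 0 = A
  E(4) - T(19) = 11 = L
  V(21) - X(23) = 24 = Y
  L(11) - T(19) = 18 = S
  B(1) - T(19) = 8 = I
  P(15) - X(23) = 18 = S
  O(14) - T(19) = 21 = V
  T(19) - T(19) = 0 = A
  R(17) - X(23) = 20 = U
  E(4) - T(19) = 11 = L
  M(12) - T(19) = 19 = T
Plaintext: ANALYSISVAULT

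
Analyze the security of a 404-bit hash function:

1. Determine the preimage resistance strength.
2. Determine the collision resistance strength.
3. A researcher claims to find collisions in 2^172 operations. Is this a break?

Step 1: Preimage resistance requires brute-force of 2^404 operations.
Step 2: Collision resistance (birthday bound) = 2^(404/2) = 2^202.
Step 3: The claimed attack costs 2^172 operations.
Step 4: Since 2^172 < 2^202, the claimed attack beats the generic birthday bound, so collision resistance is broken.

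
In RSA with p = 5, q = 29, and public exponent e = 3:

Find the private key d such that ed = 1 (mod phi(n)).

Step 1: n = 5 * 29 = 145.
Step 2: phi(n) = 4 * 28 = 112.
Step 3: Find d such that 3 * d = 1 (mod 112).
Step 4: d = 3^(-1) mod 112 = 75.
Verification: 3 * 75 = 225 = 2 * 112 + 1.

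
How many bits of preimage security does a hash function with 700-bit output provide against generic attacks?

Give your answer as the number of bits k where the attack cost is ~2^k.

Step 1: The hash has a 700-bit output.
Step 2: Preimage resistance means: given a digest h(x), it should be infeasible to find any input that hashes to it.
With a 700-bit output there are 2^700 possible digests, so a generic brute-force preimage search costs about 2^700 evaluations.
Step 3: Security level = 700 bits.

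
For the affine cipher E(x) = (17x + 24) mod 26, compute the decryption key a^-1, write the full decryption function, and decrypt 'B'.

Step 1: Find a^-1, the modular inverse of 17 mod 26.
Step 2: We need 17 * a^-1 = 1 (mod 26).
Step 3: 17 * 23 = 391 = 15 * 26 + 1, so a^-1 = 23.
Step 4: D(y) = 23(y - 24) mod 26.
Step 5: Apply to 'B' (y = 1): D(1) = 23 * (1 - 24) mod 26 = 23 * -23 mod 26 = 17 -> 'R'.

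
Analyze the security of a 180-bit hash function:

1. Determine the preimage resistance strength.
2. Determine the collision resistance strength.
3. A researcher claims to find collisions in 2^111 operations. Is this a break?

Step 1: Preimage resistance requires brute-force of 2^180 operations.
Step 2: Collision resistance (birthday bound) = 2^(180/2) = 2^90.
Step 3: The claimed attack costs 2^111 operations.
Step 4: Since 2^111 >= 2^90, the claimed attack is no faster than the generic birthday attack, so this does not break collision resistance.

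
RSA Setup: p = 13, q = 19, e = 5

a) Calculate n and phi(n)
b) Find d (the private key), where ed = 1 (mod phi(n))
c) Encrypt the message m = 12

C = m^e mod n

Step 1: n = 13 * 19 = 247.
Step 2: phi(n) = (13-1)(19-1) = 12 * 18 = 216.
Step 3: Find d = 5^(-1) mod 216 = 173.
  Verify: 5 * 173 = 865 = 1 (mod 216).
Step 4: C = 12^5 mod 247 = 103.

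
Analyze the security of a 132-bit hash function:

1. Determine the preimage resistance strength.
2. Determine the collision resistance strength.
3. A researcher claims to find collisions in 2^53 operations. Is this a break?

Step 1: Preimage resistance requires brute-force of 2^132 operations.
Step 2: Collision resistance (birthday bound) = 2^(132/2) = 2^66.
Step 3: The claimed attack costs 2^53 operations.
Step 4: Since 2^53 < 2^66, the claimed attack beats the generic birthday bound, so collision resistance is broken.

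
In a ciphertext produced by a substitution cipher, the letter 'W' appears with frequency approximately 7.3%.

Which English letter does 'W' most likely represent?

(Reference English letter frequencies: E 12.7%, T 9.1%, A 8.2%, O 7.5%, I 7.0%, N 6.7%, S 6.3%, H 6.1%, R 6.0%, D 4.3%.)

Step 1: The observed frequency is 7.3%.
Step 2: Compare with English frequencies:
  E: 12.7% (difference: 5.4%)
  T: 9.1% (difference: 1.8%)
  A: 8.2% (difference: 0.9%)
  O: 7.5% (difference: 0.2%) <-- closest
  I: 7.0% (difference: 0.3%)
  N: 6.7% (difference: 0.6%)
  S: 6.3% (difference: 1.0%)
  H: 6.1% (difference: 1.2%)
  R: 6.0% (difference: 1.3%)
  D: 4.3% (difference: 3.0%)
Step 3: 'W' most likely represents 'O' (frequency 7.5%).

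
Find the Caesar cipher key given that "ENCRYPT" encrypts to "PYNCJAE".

Step 1: Compare first letters: E (position 4) -> P (position 15).
Step 2: Shift = (15 - 4) mod 26 = 11.
The shift value is 11.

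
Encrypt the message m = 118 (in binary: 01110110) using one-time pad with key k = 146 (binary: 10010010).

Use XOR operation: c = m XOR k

Step 1: Write out the XOR operation bit by bit:
  Message: 01110110
  Key:     10010010
  XOR:     11100100
Step 2: Convert to decimal: 11100100 = 228.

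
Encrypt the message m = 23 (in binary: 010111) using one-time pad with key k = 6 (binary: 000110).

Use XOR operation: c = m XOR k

Step 1: Write out the XOR operation bit by bit:
  Message: 010111
  Key:     000110
  XOR:     010001
Step 2: Convert to decimal: 010001 = 17.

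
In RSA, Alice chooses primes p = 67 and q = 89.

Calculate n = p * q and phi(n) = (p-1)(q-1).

Step 1: n = p * q = 67 * 89 = 5963.
Step 2: phi(n) = (p-1)(q-1) = 66 * 88 = 5808.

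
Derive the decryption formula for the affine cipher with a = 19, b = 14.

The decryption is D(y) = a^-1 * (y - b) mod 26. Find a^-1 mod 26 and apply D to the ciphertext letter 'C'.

Step 1: Find a^-1, the modular inverse of 19 mod 26.
Step 2: We need 19 * a^-1 = 1 (mod 26).
Step 3: 19 * 11 = 209 = 8 * 26 + 1, so a^-1 = 11.
Step 4: D(y) = 11(y - 14) mod 26.
Step 5: Apply to 'C' (y = 2): D(2) = 11 * (2 - 14) mod 26 = 11 * -12 mod 26 = 24 -> 'Y'.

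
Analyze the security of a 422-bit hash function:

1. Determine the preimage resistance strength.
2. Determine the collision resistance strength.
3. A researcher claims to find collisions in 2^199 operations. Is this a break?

Step 1: Preimage resistance requires brute-force of 2^422 operations.
Step 2: Collision resistance (birthday bound) = 2^(422/2) = 2^211.
Step 3: The claimed attack costs 2^199 operations.
Step 4: Since 2^199 < 2^211, the claimed attack beats the generic birthday bound, so collision resistance is broken.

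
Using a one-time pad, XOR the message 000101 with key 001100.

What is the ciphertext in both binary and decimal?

Step 1: Write out the XOR operation bit by bit:
  Message: 000101
  Key:     001100
  XOR:     001001
Step 2: Convert to decimal: 001001 = 9.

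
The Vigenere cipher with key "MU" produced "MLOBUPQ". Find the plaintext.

Step 1: Extend key: MUMUMUM
Step 2: Decrypt each letter (c - k) mod 26:
  M(12) - M(12) = (12-12) mod 26 = 0 = A
  L(11) - U(20) = (11-20) mod 26 = 17 = R
  O(14) - M(12) = (14-12) mod 26 = 2 = C
  B(1) - U(20) = (1-20) mod 26 = 7 = H
  U(20) - M(12) = (20-12) mod 26 = 8 = I
  P(15) - U(20) = (15-20) mod 26 = 21 = V
  Q(16) - M(12) = (16-12) mod 26 = 4 = E
Plaintext: ARCHIVE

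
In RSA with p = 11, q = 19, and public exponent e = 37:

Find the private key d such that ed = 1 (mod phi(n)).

Step 1: n = 11 * 19 = 209.
Step 2: phi(n) = 10 * 18 = 180.
Step 3: Find d such that 37 * d = 1 (mod 180).
Step 4: d = 37^(-1) mod 180 = 73.
Verification: 37 * 73 = 2701 = 15 * 180 + 1.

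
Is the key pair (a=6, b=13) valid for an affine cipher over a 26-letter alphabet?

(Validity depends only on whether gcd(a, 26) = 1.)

Step 1: Compute gcd(6, 26).
Step 2: gcd(6, 26) = 2.
Since gcd = 2 != 1, 6 shares a common factor with 26, so it cannot be used.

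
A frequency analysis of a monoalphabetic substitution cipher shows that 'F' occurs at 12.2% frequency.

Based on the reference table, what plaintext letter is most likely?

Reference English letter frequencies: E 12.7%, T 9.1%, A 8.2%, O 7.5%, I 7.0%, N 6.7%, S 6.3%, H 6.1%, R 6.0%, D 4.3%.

Step 1: The observed frequency is 12.2%.
Step 2: Compare with English frequencies:
  E: 12.7% (difference: 0.5%) <-- closest
  T: 9.1% (difference: 3.1%)
  A: 8.2% (difference: 4.0%)
  O: 7.5% (difference: 4.7%)
  I: 7.0% (difference: 5.2%)
  N: 6.7% (difference: 5.5%)
  S: 6.3% (difference: 5.9%)
  H: 6.1% (difference: 6.1%)
  R: 6.0% (difference: 6.2%)
  D: 4.3% (difference: 7.9%)
Step 3: 'F' most likely represents 'E' (frequency 12.7%).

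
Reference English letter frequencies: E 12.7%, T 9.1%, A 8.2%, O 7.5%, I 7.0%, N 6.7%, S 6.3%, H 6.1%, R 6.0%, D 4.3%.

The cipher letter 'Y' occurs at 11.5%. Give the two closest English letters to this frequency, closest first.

Step 1: Observed frequency of 'Y' is 11.5%.
Step 2: Compute distances to each reference frequency and sort:
  E (12.7%): difference = 1.2% <-- BEST
  T (9.1%): difference = 2.4% <-- RUNNER-UP
  A (8.2%): difference = 3.3%
  O (7.5%): difference = 4.0%
  I (7.0%): difference = 4.5%
Step 3: Most likely is 'E' (12.7%, diff 1.2%); second most likely is 'T' (9.1%, diff 2.4%).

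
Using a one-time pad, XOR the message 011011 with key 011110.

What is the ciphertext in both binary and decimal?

Step 1: Write out the XOR operation bit by bit:
  Message: 011011
  Key:     011110
  XOR:     000101
Step 2: Convert to decimal: 000101 = 5.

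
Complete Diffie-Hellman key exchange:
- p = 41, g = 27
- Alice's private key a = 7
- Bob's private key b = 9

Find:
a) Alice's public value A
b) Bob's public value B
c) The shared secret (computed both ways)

Step 1: A = g^a mod p = 27^7 mod 41 = 38.
Step 2: B = g^b mod p = 27^9 mod 41 = 27.
Step 3: Alice computes s = B^a mod p = 27^7 mod 41 = 38.
Step 4: Bob computes s = A^b mod p = 38^9 mod 41 = 38.
Both sides agree: shared secret = 38.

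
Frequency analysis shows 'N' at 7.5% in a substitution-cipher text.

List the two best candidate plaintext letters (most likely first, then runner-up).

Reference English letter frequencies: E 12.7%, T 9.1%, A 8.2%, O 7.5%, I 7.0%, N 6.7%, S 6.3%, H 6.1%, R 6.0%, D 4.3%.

Step 1: Observed frequency of 'N' is 7.5%.
Step 2: Compute distances to each reference frequency and sort:
  O (7.5%): difference = 0.0% <-- BEST
  I (7.0%): difference = 0.5% <-- RUNNER-UP
  A (8.2%): difference = 0.7%
  N (6.7%): difference = 0.8%
  S (6.3%): difference = 1.2%
Step 3: Most likely is 'O' (7.5%, diff 0.0%); second most likely is 'I' (7.0%, diff 0.5%).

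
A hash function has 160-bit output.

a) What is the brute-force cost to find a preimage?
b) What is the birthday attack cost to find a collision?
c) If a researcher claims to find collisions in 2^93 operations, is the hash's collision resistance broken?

Step 1: Preimage resistance requires brute-force of 2^160 operations.
Step 2: Collision resistance (birthday bound) = 2^(160/2) = 2^80.
Step 3: The claimed attack costs 2^93 operations.
Step 4: Since 2^93 >= 2^80, the claimed attack is no faster than the generic birthday attack, so this does not break collision resistance.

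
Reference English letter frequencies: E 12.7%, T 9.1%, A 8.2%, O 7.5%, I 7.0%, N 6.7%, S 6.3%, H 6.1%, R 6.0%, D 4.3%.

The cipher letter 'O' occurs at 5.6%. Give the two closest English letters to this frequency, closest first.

Step 1: Observed frequency of 'O' is 5.6%.
Step 2: Compute distances to each reference frequency and sort:
  R (6.0%): difference = 0.4% <-- BEST
  H (6.1%): difference = 0.5% <-- RUNNER-UP
  S (6.3%): difference = 0.7%
  N (6.7%): difference = 1.1%
  D (4.3%): difference = 1.3%
Step 3: Most likely is 'R' (6.0%, diff 0.4%); second most likely is 'H' (6.1%, diff 0.5%).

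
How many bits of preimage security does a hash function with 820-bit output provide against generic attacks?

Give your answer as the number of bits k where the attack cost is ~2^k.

Step 1: The hash has a 820-bit output.
Step 2: Preimage resistance means: given a digest h(x), it should be infeasible to find any input that hashes to it.
With a 820-bit output there are 2^820 possible digests, so a generic brute-force preimage search costs about 2^820 evaluations.
Step 3: Security level = 820 bits.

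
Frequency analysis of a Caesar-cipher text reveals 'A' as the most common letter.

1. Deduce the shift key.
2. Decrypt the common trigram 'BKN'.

Step 1: In English, 'E' is the most frequent letter (12.7%).
Step 2: The most frequent ciphertext letter is 'A' (position 0).
Step 3: Shift = (0 - 4) mod 26 = 22.
Step 4: Decrypt 'BKN' by shifting back 22:
  B -> F
  K -> O
  N -> R
Step 5: 'BKN' decrypts to 'FOR'.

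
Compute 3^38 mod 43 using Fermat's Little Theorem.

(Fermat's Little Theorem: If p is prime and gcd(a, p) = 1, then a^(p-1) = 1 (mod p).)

Step 1: Since 43 is prime, by Fermat's Little Theorem: 3^42 = 1 (mod 43).
Step 2: Reduce exponent: 38 mod 42 = 38.
Step 3: So 3^38 = 3^38 (mod 43).
Step 4: 3^38 mod 43 = 17.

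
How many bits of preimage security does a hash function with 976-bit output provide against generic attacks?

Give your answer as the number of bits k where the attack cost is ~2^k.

Step 1: The hash has a 976-bit output.
Step 2: Preimage resistance means: given a digest h(x), it should be infeasible to find any input that hashes to it.
With a 976-bit output there are 2^976 possible digests, so a generic brute-force preimage search costs about 2^976 evaluations.
Step 3: Security level = 976 bits.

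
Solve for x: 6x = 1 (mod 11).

Step 1: We need x such that 6 * x = 1 (mod 11).
Step 2: Using the extended Euclidean algorithm or trial:
  6 * 2 = 12 = 1 * 11 + 1.
Step 3: Since 12 mod 11 = 1, the inverse is x = 2.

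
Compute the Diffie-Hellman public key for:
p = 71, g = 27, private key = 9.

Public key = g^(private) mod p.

Step 1: A = g^a mod p = 27^9 mod 71.
  27^1 mod 71 = 27
  27^2 mod 71 = (27 * 27) mod 71 = 19
  27^3 mod 71 = (19 * 27) mod 71 = 16
  27^4 mod 71 = (16 * 27) mod 71 = 6
  27^5 mod 71 = (6 * 27) mod 71 = 20
  27^6 mod 71 = (20 * 27) mod 71 = 43
  27^7 mod 71 = (43 * 27) mod 71 = 25
  27^8 mod 71 = (25 * 27) mod 71 = 36
  27^9 mod 71 = (36 * 27) mod 71 = 49
Result: A = 49.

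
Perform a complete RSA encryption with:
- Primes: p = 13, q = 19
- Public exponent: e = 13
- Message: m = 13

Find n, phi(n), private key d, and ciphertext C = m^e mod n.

Step 1: n = 13 * 19 = 247.
Step 2: phi(n) = (13-1)(19-1) = 12 * 18 = 216.
Step 3: Find d = 13^(-1) mod 216 = 133.
  Verify: 13 * 133 = 1729 = 1 (mod 216).
Step 4: C = 13^13 mod 247 = 91.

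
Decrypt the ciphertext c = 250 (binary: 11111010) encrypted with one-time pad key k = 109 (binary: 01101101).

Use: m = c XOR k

Step 1: XOR ciphertext with key:
  Ciphertext: 11111010
  Key:        01101101
  XOR:        10010111
Step 2: Plaintext = 10010111 = 151 in decimal.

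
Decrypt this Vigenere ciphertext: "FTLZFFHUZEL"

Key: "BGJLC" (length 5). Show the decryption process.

Step 1: Key 'BGJLC' has length 5. Extended key: BGJLCBGJLCB
Step 2: Decrypt each position:
  F(5) - B(1) = 4 = E
  T(19) - G(6) = 13 = N
  L(11) - J(9) = 2 = C
  Z(25) - L(11) = 14 = O
  F(5) - C(2) = 3 = D
  F(5) - B(1) = 4 = E
  H(7) - G(6) = 1 = B
  U(20) - J(9) = 11 = L
  Z(25) - L(11) = 14 = O
  E(4) - C(2) = 2 = C
  L(11) - B(1) = 10 = K
Plaintext: ENCODEBLOCK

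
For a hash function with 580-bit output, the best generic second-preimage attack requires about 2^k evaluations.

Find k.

Step 1: The hash has a 580-bit output.
Step 2: Second-preimage resistance means: given a specific input x, it should be infeasible to find a different y with h(y) = h(x).
With a 580-bit output, a generic search for a second preimage costs about 2^580 evaluations (each trial matches the fixed target with probability 2^-580).
Step 3: Security level = 580 bits.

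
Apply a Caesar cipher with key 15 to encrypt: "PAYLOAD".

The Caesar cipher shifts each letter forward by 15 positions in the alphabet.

Step 1: For each letter, shift forward by 15 positions (mod 26).
  P (position 15) -> position (15+15) mod 26 = 4 -> E
  A (position 0) -> position (0+15) mod 26 = 15 -> P
  Y (position 24) -> position (24+15) mod 26 = 13 -> N
  L (position 11) -> position (11+15) mod 26 = 0 -> A
  O (position 14) -> position (14+15) mod 26 = 3 -> D
  A (position 0) -> position (0+15) mod 26 = 15 -> P
  D (position 3) -> position (3+15) mod 26 = 18 -> S
Result: EPNADPS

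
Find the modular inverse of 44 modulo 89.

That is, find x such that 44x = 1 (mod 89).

Step 1: We need x such that 44 * x = 1 (mod 89).
Step 2: Using the extended Euclidean algorithm or trial:
  44 * 87 = 3828 = 43 * 89 + 1.
Step 3: Since 3828 mod 89 = 1, the inverse is x = 87.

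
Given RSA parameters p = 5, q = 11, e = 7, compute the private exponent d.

Step 1: n = 5 * 11 = 55.
Step 2: phi(n) = 4 * 10 = 40.
Step 3: Find d such that 7 * d = 1 (mod 40).
Step 4: d = 7^(-1) mod 40 = 23.
Verification: 7 * 23 = 161 = 4 * 40 + 1.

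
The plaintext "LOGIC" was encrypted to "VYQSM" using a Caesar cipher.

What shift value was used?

Step 1: Compare first letters: L (position 11) -> V (position 21).
Step 2: Shift = (21 - 11) mod 26 = 10.
The shift value is 10.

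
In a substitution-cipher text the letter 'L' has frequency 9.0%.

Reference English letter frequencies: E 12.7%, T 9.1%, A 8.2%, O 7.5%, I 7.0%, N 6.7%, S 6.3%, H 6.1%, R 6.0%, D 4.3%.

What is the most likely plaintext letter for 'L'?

Step 1: The observed frequency is 9.0%.
Step 2: Compare with English frequencies:
  E: 12.7% (difference: 3.7%)
  T: 9.1% (difference: 0.1%) <-- closest
  A: 8.2% (difference: 0.8%)
  O: 7.5% (difference: 1.5%)
  I: 7.0% (difference: 2.0%)
  N: 6.7% (difference: 2.3%)
  S: 6.3% (difference: 2.7%)
  H: 6.1% (difference: 2.9%)
  R: 6.0% (difference: 3.0%)
  D: 4.3% (difference: 4.7%)
Step 3: 'L' most likely represents 'T' (frequency 9.1%).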